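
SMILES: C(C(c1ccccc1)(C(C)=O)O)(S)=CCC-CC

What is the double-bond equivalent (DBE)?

6

Molecular formula from the SMILES: C15H20O2S.
DoU = (2C + 2 + N − H − X)/2 = (2·15 + 2 + 0 − 20 − 0)/2 = 12/2 = 6.
(Structurally: 1 ring(s) + 5 π bond(s) = 6.)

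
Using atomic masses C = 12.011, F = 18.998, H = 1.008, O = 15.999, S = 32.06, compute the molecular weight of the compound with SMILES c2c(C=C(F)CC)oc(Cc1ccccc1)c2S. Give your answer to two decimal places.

Molecular formula: C15H15FOS.
M = 15×12.011 + 1×18.998 + 15×1.008 + 1×15.999 + 1×32.06 = 262.34 g/mol.

262.34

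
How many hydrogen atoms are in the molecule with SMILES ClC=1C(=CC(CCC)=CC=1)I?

Hydrogens are implicit in SMILES; fill each atom to its normal valence:
  3 × C (aromatic): 1 H each → 3
  3 × C (aromatic): no H
  2 × C: 2 H each → 4
  1 × C: 3 H
  1 × Cl: no H
  1 × I: no H
  Total hydrogens = 10.

10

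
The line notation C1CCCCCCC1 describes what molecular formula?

C8H16

Heavy atoms from the SMILES: 8 C.
Implicit hydrogens by atom environment:
  8 × C: 2 H each → 16
  Total hydrogens = 16.
Molecular formula: C8H16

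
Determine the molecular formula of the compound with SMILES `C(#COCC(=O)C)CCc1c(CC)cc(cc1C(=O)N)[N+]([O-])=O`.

Heavy atoms from the SMILES: 16 C, 2 N, 5 O.
Implicit hydrogens by atom environment:
  4 × C: 2 H each → 8
  4 × C (aromatic): no H
  4 × C: no H
  4 × O: no H
  2 × C: 3 H each → 6
  2 × C (aromatic): 1 H each → 2
  1 × N: 2 H
  1 × N (charge +1): no H
  1 × O (charge -1): no H
  Total hydrogens = 18.
Molecular formula: C16H18N2O5

C16H18N2O5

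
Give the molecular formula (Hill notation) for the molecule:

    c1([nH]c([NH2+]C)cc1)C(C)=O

Heavy atoms from the SMILES: 7 C, 2 N, 1 O.
Implicit hydrogens by atom environment:
  2 × C: 3 H each → 6
  2 × C (aromatic): 1 H each → 2
  2 × C (aromatic): no H
  1 × C: no H
  1 × N (charge +1): 2 H
  1 × N (aromatic): 1 H
  1 × O: no H
  Total hydrogens = 11.
Net charge +1.
Molecular formula: C7H11N2O+

C7H11N2O+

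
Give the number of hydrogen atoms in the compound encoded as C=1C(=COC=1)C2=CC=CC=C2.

Hydrogens are implicit in SMILES; fill each atom to its normal valence:
  8 × C (aromatic): 1 H each → 8
  2 × C (aromatic): no H
  1 × O (aromatic): no H
  Total hydrogens = 8.

8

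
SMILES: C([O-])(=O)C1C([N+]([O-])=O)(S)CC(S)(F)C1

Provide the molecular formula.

C6H7FNO4S2-

Heavy atoms from the SMILES: 6 C, 1 F, 1 N, 4 O, 2 S.
Implicit hydrogens by atom environment:
  3 × C: no H
  2 × C: 2 H each → 4
  2 × O: no H
  2 × O (charge -1): no H
  2 × S: 1 H each → 2
  1 × C: 1 H
  1 × F: no H
  1 × N (charge +1): no H
  Total hydrogens = 7.
Net charge -1.
Molecular formula: C6H7FNO4S2-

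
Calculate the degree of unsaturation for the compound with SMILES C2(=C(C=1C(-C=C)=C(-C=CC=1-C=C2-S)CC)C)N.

Molecular formula from the SMILES: C15H17NS.
DoU = (2C + 2 + N − H − X)/2 = (2·15 + 2 + 1 − 17 − 0)/2 = 16/2 = 8.
(Structurally: 2 ring(s) + 6 π bond(s) = 8.)

8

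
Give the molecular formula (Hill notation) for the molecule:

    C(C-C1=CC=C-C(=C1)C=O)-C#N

Heavy atoms from the SMILES: 10 C, 1 N, 1 O.
Implicit hydrogens by atom environment:
  4 × C (aromatic): 1 H each → 4
  2 × C: 2 H each → 4
  2 × C (aromatic): no H
  1 × C: 1 H
  1 × C: no H
  1 × N: no H
  1 × O: no H
  Total hydrogens = 9.
Molecular formula: C10H9NO

C10H9NO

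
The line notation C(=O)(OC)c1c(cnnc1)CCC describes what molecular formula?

C9H12N2O2

Heavy atoms from the SMILES: 9 C, 2 N, 2 O.
Implicit hydrogens by atom environment:
  2 × C: 3 H each → 6
  2 × C: 2 H each → 4
  2 × C (aromatic): 1 H each → 2
  2 × C (aromatic): no H
  2 × N (aromatic): no H
  2 × O: no H
  1 × C: no H
  Total hydrogens = 12.
Molecular formula: C9H12N2O2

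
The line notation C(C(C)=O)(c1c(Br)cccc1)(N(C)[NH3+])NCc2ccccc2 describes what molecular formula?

C17H21BrN3O+

Heavy atoms from the SMILES: 1 Br, 17 C, 3 N, 1 O.
Implicit hydrogens by atom environment:
  9 × C (aromatic): 1 H each → 9
  3 × C (aromatic): no H
  2 × C: 3 H each → 6
  2 × C: no H
  1 × Br: no H
  1 × C: 2 H
  1 × N (charge +1): 3 H
  1 × N: 1 H
  1 × N: no H
  1 × O: no H
  Total hydrogens = 21.
Net charge +1.
Molecular formula: C17H21BrN3O+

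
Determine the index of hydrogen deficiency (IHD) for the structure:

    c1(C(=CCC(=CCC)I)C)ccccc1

6

Molecular formula from the SMILES: C14H17I.
DoU = (2C + 2 + N − H − X)/2 = (2·14 + 2 + 0 − 17 − 1)/2 = 12/2 = 6.
(Structurally: 1 ring(s) + 5 π bond(s) = 6.)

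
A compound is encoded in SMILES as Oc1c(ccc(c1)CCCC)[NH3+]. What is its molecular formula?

Heavy atoms from the SMILES: 10 C, 1 N, 1 O.
Implicit hydrogens by atom environment:
  3 × C: 2 H each → 6
  3 × C (aromatic): 1 H each → 3
  3 × C (aromatic): no H
  1 × C: 3 H
  1 × N (charge +1): 3 H
  1 × O: 1 H
  Total hydrogens = 16.
Net charge +1.
Molecular formula: C10H16NO+

C10H16NO+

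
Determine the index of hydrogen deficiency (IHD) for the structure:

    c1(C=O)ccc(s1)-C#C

6

Molecular formula from the SMILES: C7H4OS.
DoU = (2C + 2 + N − H − X)/2 = (2·7 + 2 + 0 − 4 − 0)/2 = 12/2 = 6.
(Structurally: 1 ring(s) + 5 π bond(s) = 6.)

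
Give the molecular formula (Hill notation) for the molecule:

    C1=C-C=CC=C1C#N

C7H5N

Heavy atoms from the SMILES: 7 C, 1 N.
Implicit hydrogens by atom environment:
  5 × C (aromatic): 1 H each → 5
  1 × C (aromatic): no H
  1 × C: no H
  1 × N: no H
  Total hydrogens = 5.
Molecular formula: C7H5N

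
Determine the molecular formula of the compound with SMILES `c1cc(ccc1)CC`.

C8H10

Heavy atoms from the SMILES: 8 C.
Implicit hydrogens by atom environment:
  5 × C (aromatic): 1 H each → 5
  1 × C: 3 H
  1 × C: 2 H
  1 × C (aromatic): no H
  Total hydrogens = 10.
Molecular formula: C8H10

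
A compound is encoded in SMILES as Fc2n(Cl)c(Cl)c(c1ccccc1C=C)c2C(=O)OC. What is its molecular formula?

Heavy atoms from the SMILES: 14 C, 2 Cl, 1 F, 1 N, 2 O.
Implicit hydrogens by atom environment:
  6 × C (aromatic): no H
  4 × C (aromatic): 1 H each → 4
  2 × Cl: no H
  2 × O: no H
  1 × C: 3 H
  1 × C: 2 H
  1 × C: 1 H
  1 × C: no H
  1 × F: no H
  1 × N (aromatic): no H
  Total hydrogens = 10.
Molecular formula: C14H10Cl2FNO2

C14H10Cl2FNO2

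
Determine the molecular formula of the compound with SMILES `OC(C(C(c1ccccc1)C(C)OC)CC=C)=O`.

Heavy atoms from the SMILES: 15 C, 3 O.
Implicit hydrogens by atom environment:
  5 × C (aromatic): 1 H each → 5
  4 × C: 1 H each → 4
  2 × C: 3 H each → 6
  2 × C: 2 H each → 4
  2 × O: no H
  1 × C: no H
  1 × C (aromatic): no H
  1 × O: 1 H
  Total hydrogens = 20.
Molecular formula: C15H20O3

C15H20O3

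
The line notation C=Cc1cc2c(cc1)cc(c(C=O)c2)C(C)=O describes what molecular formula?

C15H12O2

Heavy atoms from the SMILES: 15 C, 2 O.
Implicit hydrogens by atom environment:
  5 × C (aromatic): 1 H each → 5
  5 × C (aromatic): no H
  2 × C: 1 H each → 2
  2 × O: no H
  1 × C: 3 H
  1 × C: 2 H
  1 × C: no H
  Total hydrogens = 12.
Molecular formula: C15H12O2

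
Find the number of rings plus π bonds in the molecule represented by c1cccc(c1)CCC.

4

Molecular formula from the SMILES: C9H12.
DoU = (2C + 2 + N − H − X)/2 = (2·9 + 2 + 0 − 12 − 0)/2 = 8/2 = 4.
(Structurally: 1 ring(s) + 3 π bond(s) = 4.)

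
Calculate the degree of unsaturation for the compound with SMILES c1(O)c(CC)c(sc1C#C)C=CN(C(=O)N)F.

Molecular formula from the SMILES: C11H11FN2O2S.
DoU = (2C + 2 + N − H − X)/2 = (2·11 + 2 + 2 − 11 − 1)/2 = 14/2 = 7.
(Structurally: 1 ring(s) + 6 π bond(s) = 7.)

7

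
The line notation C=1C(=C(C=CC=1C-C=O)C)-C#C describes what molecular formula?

Heavy atoms from the SMILES: 11 C, 1 O.
Implicit hydrogens by atom environment:
  3 × C (aromatic): 1 H each → 3
  3 × C (aromatic): no H
  2 × C: 1 H each → 2
  1 × C: 3 H
  1 × C: 2 H
  1 × C: no H
  1 × O: no H
  Total hydrogens = 10.
Molecular formula: C11H10O

C11H10O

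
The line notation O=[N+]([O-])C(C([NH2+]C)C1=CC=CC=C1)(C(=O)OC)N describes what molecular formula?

Heavy atoms from the SMILES: 11 C, 3 N, 4 O.
Implicit hydrogens by atom environment:
  5 × C (aromatic): 1 H each → 5
  3 × O: no H
  2 × C: 3 H each → 6
  2 × C: no H
  1 × C: 1 H
  1 × C (aromatic): no H
  1 × N (charge +1): 2 H
  1 × N: 2 H
  1 × N (charge +1): no H
  1 × O (charge -1): no H
  Total hydrogens = 16.
Net charge +1.
Molecular formula: C11H16N3O4+

C11H16N3O4+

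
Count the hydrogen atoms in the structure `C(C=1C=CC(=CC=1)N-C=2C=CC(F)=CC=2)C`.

14

Hydrogens are implicit in SMILES; fill each atom to its normal valence:
  8 × C (aromatic): 1 H each → 8
  4 × C (aromatic): no H
  1 × C: 3 H
  1 × C: 2 H
  1 × F: no H
  1 × N: 1 H
  Total hydrogens = 14.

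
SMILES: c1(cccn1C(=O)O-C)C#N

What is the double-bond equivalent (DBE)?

Molecular formula from the SMILES: C7H6N2O2.
DoU = (2C + 2 + N − H − X)/2 = (2·7 + 2 + 2 − 6 − 0)/2 = 12/2 = 6.
(Structurally: 1 ring(s) + 5 π bond(s) = 6.)

6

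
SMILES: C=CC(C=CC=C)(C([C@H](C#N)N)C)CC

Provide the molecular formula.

C13H20N2

Heavy atoms from the SMILES: 13 C, 2 N.
Implicit hydrogens by atom environment:
  6 × C: 1 H each → 6
  3 × C: 2 H each → 6
  2 × C: 3 H each → 6
  2 × C: no H
  1 × N: 2 H
  1 × N: no H
  Total hydrogens = 20.
Molecular formula: C13H20N2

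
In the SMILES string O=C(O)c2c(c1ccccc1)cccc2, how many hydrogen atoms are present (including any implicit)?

10

Hydrogens are implicit in SMILES; fill each atom to its normal valence:
  9 × C (aromatic): 1 H each → 9
  3 × C (aromatic): no H
  1 × C: no H
  1 × O: 1 H
  1 × O: no H
  Total hydrogens = 10.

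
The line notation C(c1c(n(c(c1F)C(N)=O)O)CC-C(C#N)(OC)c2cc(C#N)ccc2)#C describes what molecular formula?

C19H15FN4O3

Heavy atoms from the SMILES: 19 C, 1 F, 4 N, 3 O.
Implicit hydrogens by atom environment:
  6 × C (aromatic): no H
  5 × C: no H
  4 × C (aromatic): 1 H each → 4
  2 × C: 2 H each → 4
  2 × N: no H
  2 × O: no H
  1 × C: 3 H
  1 × C: 1 H
  1 × F: no H
  1 × N: 2 H
  1 × N (aromatic): no H
  1 × O: 1 H
  Total hydrogens = 15.
Molecular formula: C19H15FN4O3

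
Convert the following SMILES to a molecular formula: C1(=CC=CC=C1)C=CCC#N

Heavy atoms from the SMILES: 10 C, 1 N.
Implicit hydrogens by atom environment:
  5 × C (aromatic): 1 H each → 5
  2 × C: 1 H each → 2
  1 × C: 2 H
  1 × C (aromatic): no H
  1 × C: no H
  1 × N: no H
  Total hydrogens = 9.
Molecular formula: C10H9N

C10H9N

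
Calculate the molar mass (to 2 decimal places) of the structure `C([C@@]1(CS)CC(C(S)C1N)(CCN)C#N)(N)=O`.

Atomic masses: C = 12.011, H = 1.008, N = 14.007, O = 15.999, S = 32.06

274.40

Molecular formula: C10H18N4OS2.
M = 10×12.011 + 18×1.008 + 4×14.007 + 1×15.999 + 2×32.06 = 274.40 g/mol.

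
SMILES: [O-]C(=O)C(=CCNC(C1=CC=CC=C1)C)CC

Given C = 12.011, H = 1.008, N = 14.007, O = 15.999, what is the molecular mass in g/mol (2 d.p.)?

232.30

Molecular formula: C14H18NO2-.
M = 14×12.011 + 18×1.008 + 1×14.007 + 2×15.999 = 232.30 g/mol.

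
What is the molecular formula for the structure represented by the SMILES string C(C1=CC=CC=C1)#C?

Heavy atoms from the SMILES: 8 C.
Implicit hydrogens by atom environment:
  5 × C (aromatic): 1 H each → 5
  1 × C: 1 H
  1 × C (aromatic): no H
  1 × C: no H
  Total hydrogens = 6.
Molecular formula: C8H6

C8H6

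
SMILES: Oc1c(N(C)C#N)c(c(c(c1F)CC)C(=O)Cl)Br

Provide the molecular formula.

C11H9BrClFN2O2

Heavy atoms from the SMILES: 1 Br, 11 C, 1 Cl, 1 F, 2 N, 2 O.
Implicit hydrogens by atom environment:
  6 × C (aromatic): no H
  2 × C: 3 H each → 6
  2 × C: no H
  2 × N: no H
  1 × Br: no H
  1 × C: 2 H
  1 × Cl: no H
  1 × F: no H
  1 × O: 1 H
  1 × O: no H
  Total hydrogens = 9.
Molecular formula: C11H9BrClFN2O2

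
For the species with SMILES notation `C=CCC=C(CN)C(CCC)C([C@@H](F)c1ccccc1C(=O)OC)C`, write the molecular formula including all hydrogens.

Heavy atoms from the SMILES: 21 C, 1 F, 1 N, 2 O.
Implicit hydrogens by atom environment:
  5 × C: 2 H each → 10
  5 × C: 1 H each → 5
  4 × C (aromatic): 1 H each → 4
  3 × C: 3 H each → 9
  2 × C: no H
  2 × C (aromatic): no H
  2 × O: no H
  1 × F: no H
  1 × N: 2 H
  Total hydrogens = 30.
Molecular formula: C21H30FNO2

C21H30FNO2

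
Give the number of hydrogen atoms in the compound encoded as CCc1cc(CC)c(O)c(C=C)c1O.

Hydrogens are implicit in SMILES; fill each atom to its normal valence:
  5 × C (aromatic): no H
  3 × C: 2 H each → 6
  2 × C: 3 H each → 6
  2 × O: 1 H each → 2
  1 × C (aromatic): 1 H
  1 × C: 1 H
  Total hydrogens = 16.

16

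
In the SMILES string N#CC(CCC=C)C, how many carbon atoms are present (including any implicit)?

7

The symbol for carbon appears 7 times in the SMILES.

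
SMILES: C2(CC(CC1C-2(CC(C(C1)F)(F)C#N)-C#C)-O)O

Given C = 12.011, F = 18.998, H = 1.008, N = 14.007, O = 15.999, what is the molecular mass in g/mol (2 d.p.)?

255.26

Molecular formula: C13H15F2NO2.
M = 13×12.011 + 2×18.998 + 15×1.008 + 1×14.007 + 2×15.999 = 255.26 g/mol.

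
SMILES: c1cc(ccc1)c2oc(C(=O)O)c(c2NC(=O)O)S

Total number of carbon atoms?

The symbol for carbon appears 12 times in the SMILES. Lowercase c denotes aromatic carbon and counts toward C.

12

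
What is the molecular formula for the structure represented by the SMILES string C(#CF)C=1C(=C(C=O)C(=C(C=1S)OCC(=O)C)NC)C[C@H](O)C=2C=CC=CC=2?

C21H20FNO4S

Heavy atoms from the SMILES: 21 C, 1 F, 1 N, 4 O, 1 S.
Implicit hydrogens by atom environment:
  7 × C (aromatic): no H
  5 × C (aromatic): 1 H each → 5
  3 × C: no H
  3 × O: no H
  2 × C: 3 H each → 6
  2 × C: 2 H each → 4
  2 × C: 1 H each → 2
  1 × F: no H
  1 × N: 1 H
  1 × O: 1 H
  1 × S: 1 H
  Total hydrogens = 20.
Molecular formula: C21H20FNO4S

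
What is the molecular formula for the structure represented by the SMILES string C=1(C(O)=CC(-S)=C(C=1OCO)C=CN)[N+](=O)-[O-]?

Heavy atoms from the SMILES: 9 C, 2 N, 5 O, 1 S.
Implicit hydrogens by atom environment:
  5 × C (aromatic): no H
  2 × C: 1 H each → 2
  2 × O: 1 H each → 2
  2 × O: no H
  1 × C: 2 H
  1 × C (aromatic): 1 H
  1 × N: 2 H
  1 × N (charge +1): no H
  1 × O (charge -1): no H
  1 × S: 1 H
  Total hydrogens = 10.
Molecular formula: C9H10N2O5S

C9H10N2O5S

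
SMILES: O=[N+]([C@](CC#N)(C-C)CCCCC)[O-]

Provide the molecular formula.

C10H18N2O2

Heavy atoms from the SMILES: 10 C, 2 N, 2 O.
Implicit hydrogens by atom environment:
  6 × C: 2 H each → 12
  2 × C: 3 H each → 6
  2 × C: no H
  1 × N (charge +1): no H
  1 × N: no H
  1 × O: no H
  1 × O (charge -1): no H
  Total hydrogens = 18.
Molecular formula: C10H18N2O2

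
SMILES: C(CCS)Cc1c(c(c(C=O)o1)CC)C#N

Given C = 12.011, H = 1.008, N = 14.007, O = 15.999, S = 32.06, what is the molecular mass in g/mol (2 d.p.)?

237.32

Molecular formula: C12H15NO2S.
M = 12×12.011 + 15×1.008 + 1×14.007 + 2×15.999 + 1×32.06 = 237.32 g/mol.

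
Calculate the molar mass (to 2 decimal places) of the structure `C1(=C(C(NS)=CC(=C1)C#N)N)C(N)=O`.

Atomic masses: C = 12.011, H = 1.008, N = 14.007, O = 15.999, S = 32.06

Molecular formula: C8H8N4OS.
M = 8×12.011 + 8×1.008 + 4×14.007 + 1×15.999 + 1×32.06 = 208.24 g/mol.

208.24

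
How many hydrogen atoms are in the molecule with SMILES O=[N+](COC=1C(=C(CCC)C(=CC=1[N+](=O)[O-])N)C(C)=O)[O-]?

15

Hydrogens are implicit in SMILES; fill each atom to its normal valence:
  5 × C (aromatic): no H
  4 × O: no H
  3 × C: 2 H each → 6
  2 × C: 3 H each → 6
  2 × N (charge +1): no H
  2 × O (charge -1): no H
  1 × C (aromatic): 1 H
  1 × C: no H
  1 × N: 2 H
  Total hydrogens = 15.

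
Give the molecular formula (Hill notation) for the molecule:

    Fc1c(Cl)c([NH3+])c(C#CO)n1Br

Heavy atoms from the SMILES: 1 Br, 6 C, 1 Cl, 1 F, 2 N, 1 O.
Implicit hydrogens by atom environment:
  4 × C (aromatic): no H
  2 × C: no H
  1 × Br: no H
  1 × Cl: no H
  1 × F: no H
  1 × N (charge +1): 3 H
  1 × N (aromatic): no H
  1 × O: 1 H
  Total hydrogens = 4.
Net charge +1.
Molecular formula: C6H4BrClFN2O+

C6H4BrClFN2O+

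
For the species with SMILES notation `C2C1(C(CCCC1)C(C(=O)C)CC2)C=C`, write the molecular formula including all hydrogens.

C14H22O

Heavy atoms from the SMILES: 14 C, 1 O.
Implicit hydrogens by atom environment:
  8 × C: 2 H each → 16
  3 × C: 1 H each → 3
  2 × C: no H
  1 × C: 3 H
  1 × O: no H
  Total hydrogens = 22.
Molecular formula: C14H22O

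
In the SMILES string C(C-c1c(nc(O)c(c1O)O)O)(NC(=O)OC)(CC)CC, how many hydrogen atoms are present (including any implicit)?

Hydrogens are implicit in SMILES; fill each atom to its normal valence:
  5 × C (aromatic): no H
  4 × O: 1 H each → 4
  3 × C: 3 H each → 9
  3 × C: 2 H each → 6
  2 × C: no H
  2 × O: no H
  1 × N: 1 H
  1 × N (aromatic): no H
  Total hydrogens = 20.

20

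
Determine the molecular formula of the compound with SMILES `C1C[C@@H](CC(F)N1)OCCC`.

C8H16FNO

Heavy atoms from the SMILES: 8 C, 1 F, 1 N, 1 O.
Implicit hydrogens by atom environment:
  5 × C: 2 H each → 10
  2 × C: 1 H each → 2
  1 × C: 3 H
  1 × F: no H
  1 × N: 1 H
  1 × O: no H
  Total hydrogens = 16.
Molecular formula: C8H16FNO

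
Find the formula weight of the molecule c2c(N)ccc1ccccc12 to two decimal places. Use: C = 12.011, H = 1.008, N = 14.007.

Molecular formula: C10H9N.
M = 10×12.011 + 9×1.008 + 1×14.007 = 143.19 g/mol.

143.19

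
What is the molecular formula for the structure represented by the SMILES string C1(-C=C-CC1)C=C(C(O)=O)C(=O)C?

Heavy atoms from the SMILES: 10 C, 3 O.
Implicit hydrogens by atom environment:
  4 × C: 1 H each → 4
  3 × C: no H
  2 × C: 2 H each → 4
  2 × O: no H
  1 × C: 3 H
  1 × O: 1 H
  Total hydrogens = 12.
Molecular formula: C10H12O3

C10H12O3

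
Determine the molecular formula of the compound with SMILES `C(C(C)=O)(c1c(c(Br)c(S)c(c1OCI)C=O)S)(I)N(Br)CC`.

C13H13Br2I2NO3S2

Heavy atoms from the SMILES: 2 Br, 13 C, 2 I, 1 N, 3 O, 2 S.
Implicit hydrogens by atom environment:
  6 × C (aromatic): no H
  3 × O: no H
  2 × Br: no H
  2 × C: 3 H each → 6
  2 × C: 2 H each → 4
  2 × C: no H
  2 × I: no H
  2 × S: 1 H each → 2
  1 × C: 1 H
  1 × N: no H
  Total hydrogens = 13.
Molecular formula: C13H13Br2I2NO3S2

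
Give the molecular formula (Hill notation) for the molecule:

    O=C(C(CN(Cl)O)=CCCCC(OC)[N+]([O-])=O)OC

C10H17ClN2O6

Heavy atoms from the SMILES: 10 C, 1 Cl, 2 N, 6 O.
Implicit hydrogens by atom environment:
  4 × C: 2 H each → 8
  4 × O: no H
  2 × C: 3 H each → 6
  2 × C: 1 H each → 2
  2 × C: no H
  1 × Cl: no H
  1 × N: no H
  1 × N (charge +1): no H
  1 × O: 1 H
  1 × O (charge -1): no H
  Total hydrogens = 17.
Molecular formula: C10H17ClN2O6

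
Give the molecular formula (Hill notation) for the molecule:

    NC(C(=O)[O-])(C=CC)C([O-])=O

Heavy atoms from the SMILES: 6 C, 1 N, 4 O.
Implicit hydrogens by atom environment:
  3 × C: no H
  2 × C: 1 H each → 2
  2 × O: no H
  2 × O (charge -1): no H
  1 × C: 3 H
  1 × N: 2 H
  Total hydrogens = 7.
Net charge -2.
Molecular formula: [C6H7NO4]2-

[C6H7NO4]2-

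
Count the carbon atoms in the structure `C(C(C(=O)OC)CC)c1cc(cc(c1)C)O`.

13

The symbol for carbon appears 13 times in the SMILES. Lowercase c denotes aromatic carbon and counts toward C.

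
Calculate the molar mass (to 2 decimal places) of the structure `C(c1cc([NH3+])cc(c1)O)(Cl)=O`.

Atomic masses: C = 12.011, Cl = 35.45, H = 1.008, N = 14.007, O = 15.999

172.59

Molecular formula: C7H7ClNO2+.
M = 7×12.011 + 1×35.45 + 7×1.008 + 1×14.007 + 2×15.999 = 172.59 g/mol.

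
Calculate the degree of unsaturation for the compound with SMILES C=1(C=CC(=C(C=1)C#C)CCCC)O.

6

Molecular formula from the SMILES: C12H14O.
DoU = (2C + 2 + N − H − X)/2 = (2·12 + 2 + 0 − 14 − 0)/2 = 12/2 = 6.
(Structurally: 1 ring(s) + 5 π bond(s) = 6.)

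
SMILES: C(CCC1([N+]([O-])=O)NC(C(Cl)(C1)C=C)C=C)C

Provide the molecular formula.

C12H19ClN2O2

Heavy atoms from the SMILES: 12 C, 1 Cl, 2 N, 2 O.
Implicit hydrogens by atom environment:
  6 × C: 2 H each → 12
  3 × C: 1 H each → 3
  2 × C: no H
  1 × C: 3 H
  1 × Cl: no H
  1 × N: 1 H
  1 × N (charge +1): no H
  1 × O: no H
  1 × O (charge -1): no H
  Total hydrogens = 19.
Molecular formula: C12H19ClN2O2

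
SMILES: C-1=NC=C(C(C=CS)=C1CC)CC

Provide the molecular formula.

Heavy atoms from the SMILES: 11 C, 1 N, 1 S.
Implicit hydrogens by atom environment:
  3 × C (aromatic): no H
  2 × C: 3 H each → 6
  2 × C: 2 H each → 4
  2 × C (aromatic): 1 H each → 2
  2 × C: 1 H each → 2
  1 × N (aromatic): no H
  1 × S: 1 H
  Total hydrogens = 15.
Molecular formula: C11H15NS

C11H15NS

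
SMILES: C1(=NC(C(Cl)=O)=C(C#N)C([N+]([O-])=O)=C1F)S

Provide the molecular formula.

C7HClFN3O3S

Heavy atoms from the SMILES: 7 C, 1 Cl, 1 F, 3 N, 3 O, 1 S.
Implicit hydrogens by atom environment:
  5 × C (aromatic): no H
  2 × C: no H
  2 × O: no H
  1 × Cl: no H
  1 × F: no H
  1 × N (aromatic): no H
  1 × N (charge +1): no H
  1 × N: no H
  1 × O (charge -1): no H
  1 × S: 1 H
  Total hydrogens = 1.
Molecular formula: C7HClFN3O3S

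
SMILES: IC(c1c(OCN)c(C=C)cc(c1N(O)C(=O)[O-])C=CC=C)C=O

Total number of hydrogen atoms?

16

Hydrogens are implicit in SMILES; fill each atom to its normal valence:
  6 × C: 1 H each → 6
  5 × C (aromatic): no H
  3 × C: 2 H each → 6
  3 × O: no H
  1 × C (aromatic): 1 H
  1 × C: no H
  1 × I: no H
  1 × N: 2 H
  1 × N: no H
  1 × O: 1 H
  1 × O (charge -1): no H
  Total hydrogens = 16.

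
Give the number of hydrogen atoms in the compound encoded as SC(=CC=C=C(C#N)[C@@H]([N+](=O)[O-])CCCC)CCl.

15

Hydrogens are implicit in SMILES; fill each atom to its normal valence:
  4 × C: 2 H each → 8
  4 × C: no H
  3 × C: 1 H each → 3
  1 × C: 3 H
  1 × Cl: no H
  1 × N (charge +1): no H
  1 × N: no H
  1 × O: no H
  1 × O (charge -1): no H
  1 × S: 1 H
  Total hydrogens = 15.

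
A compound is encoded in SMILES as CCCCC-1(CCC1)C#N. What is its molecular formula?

Heavy atoms from the SMILES: 9 C, 1 N.
Implicit hydrogens by atom environment:
  6 × C: 2 H each → 12
  2 × C: no H
  1 × C: 3 H
  1 × N: no H
  Total hydrogens = 15.
Molecular formula: C9H15N

C9H15N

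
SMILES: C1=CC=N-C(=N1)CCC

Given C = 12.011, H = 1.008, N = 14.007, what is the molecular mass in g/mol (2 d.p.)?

122.17

Molecular formula: C7H10N2.
M = 7×12.011 + 10×1.008 + 2×14.007 = 122.17 g/mol.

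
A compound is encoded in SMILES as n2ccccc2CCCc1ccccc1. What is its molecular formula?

C14H15N

Heavy atoms from the SMILES: 14 C, 1 N.
Implicit hydrogens by atom environment:
  9 × C (aromatic): 1 H each → 9
  3 × C: 2 H each → 6
  2 × C (aromatic): no H
  1 × N (aromatic): no H
  Total hydrogens = 15.
Molecular formula: C14H15N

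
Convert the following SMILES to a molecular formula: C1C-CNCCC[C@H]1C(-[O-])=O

C8H14NO2-

Heavy atoms from the SMILES: 8 C, 1 N, 2 O.
Implicit hydrogens by atom environment:
  6 × C: 2 H each → 12
  1 × C: 1 H
  1 × C: no H
  1 × N: 1 H
  1 × O: no H
  1 × O (charge -1): no H
  Total hydrogens = 14.
Net charge -1.
Molecular formula: C8H14NO2-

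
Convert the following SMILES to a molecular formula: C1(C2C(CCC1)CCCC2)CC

Heavy atoms from the SMILES: 12 C.
Implicit hydrogens by atom environment:
  8 × C: 2 H each → 16
  3 × C: 1 H each → 3
  1 × C: 3 H
  Total hydrogens = 22.
Molecular formula: C12H22

C12H22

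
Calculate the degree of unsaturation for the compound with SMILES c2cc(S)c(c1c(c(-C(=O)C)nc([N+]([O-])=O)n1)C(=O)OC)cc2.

11

Molecular formula from the SMILES: C14H11N3O5S.
DoU = (2C + 2 + N − H − X)/2 = (2·14 + 2 + 3 − 11 − 0)/2 = 22/2 = 11.
(Structurally: 2 ring(s) + 9 π bond(s) = 11.)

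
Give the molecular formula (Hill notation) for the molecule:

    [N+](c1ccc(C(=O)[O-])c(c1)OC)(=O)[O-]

Heavy atoms from the SMILES: 8 C, 1 N, 5 O.
Implicit hydrogens by atom environment:
  3 × C (aromatic): 1 H each → 3
  3 × C (aromatic): no H
  3 × O: no H
  2 × O (charge -1): no H
  1 × C: 3 H
  1 × C: no H
  1 × N (charge +1): no H
  Total hydrogens = 6.
Net charge -1.
Molecular formula: C8H6NO5-

C8H6NO5-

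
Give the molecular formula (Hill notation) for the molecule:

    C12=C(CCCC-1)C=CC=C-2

Heavy atoms from the SMILES: 10 C.
Implicit hydrogens by atom environment:
  4 × C: 2 H each → 8
  4 × C (aromatic): 1 H each → 4
  2 × C (aromatic): no H
  Total hydrogens = 12.
Molecular formula: C10H12

C10H12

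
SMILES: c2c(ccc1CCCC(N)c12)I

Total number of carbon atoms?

The symbol for carbon appears 10 times in the SMILES. Lowercase c denotes aromatic carbon and counts toward C.

10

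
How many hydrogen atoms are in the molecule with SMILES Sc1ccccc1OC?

Hydrogens are implicit in SMILES; fill each atom to its normal valence:
  4 × C (aromatic): 1 H each → 4
  2 × C (aromatic): no H
  1 × C: 3 H
  1 × O: no H
  1 × S: 1 H
  Total hydrogens = 8.

8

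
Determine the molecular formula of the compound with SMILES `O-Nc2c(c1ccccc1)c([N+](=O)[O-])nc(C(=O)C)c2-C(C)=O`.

Heavy atoms from the SMILES: 15 C, 3 N, 5 O.
Implicit hydrogens by atom environment:
  6 × C (aromatic): no H
  5 × C (aromatic): 1 H each → 5
  3 × O: no H
  2 × C: 3 H each → 6
  2 × C: no H
  1 × N: 1 H
  1 × N (aromatic): no H
  1 × N (charge +1): no H
  1 × O: 1 H
  1 × O (charge -1): no H
  Total hydrogens = 13.
Molecular formula: C15H13N3O5

C15H13N3O5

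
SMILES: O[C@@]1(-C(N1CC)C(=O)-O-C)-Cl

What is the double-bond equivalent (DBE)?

2

Molecular formula from the SMILES: C6H10ClNO3.
DoU = (2C + 2 + N − H − X)/2 = (2·6 + 2 + 1 − 10 − 1)/2 = 4/2 = 2.
(Structurally: 1 ring(s) + 1 π bond(s) = 2.)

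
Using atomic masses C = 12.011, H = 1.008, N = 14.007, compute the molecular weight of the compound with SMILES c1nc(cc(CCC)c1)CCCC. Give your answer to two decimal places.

Molecular formula: C12H19N.
M = 12×12.011 + 19×1.008 + 1×14.007 = 177.29 g/mol.

177.29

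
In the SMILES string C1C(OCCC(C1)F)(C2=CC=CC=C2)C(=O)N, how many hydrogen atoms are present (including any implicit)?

16

Hydrogens are implicit in SMILES; fill each atom to its normal valence:
  5 × C (aromatic): 1 H each → 5
  4 × C: 2 H each → 8
  2 × C: no H
  2 × O: no H
  1 × C: 1 H
  1 × C (aromatic): no H
  1 × F: no H
  1 × N: 2 H
  Total hydrogens = 16.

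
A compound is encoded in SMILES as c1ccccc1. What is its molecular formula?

Heavy atoms from the SMILES: 6 C.
Implicit hydrogens by atom environment:
  6 × C (aromatic): 1 H each → 6
  Total hydrogens = 6.
Molecular formula: C6H6

C6H6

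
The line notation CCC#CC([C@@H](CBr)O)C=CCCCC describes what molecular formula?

Heavy atoms from the SMILES: 1 Br, 13 C, 1 O.
Implicit hydrogens by atom environment:
  5 × C: 2 H each → 10
  4 × C: 1 H each → 4
  2 × C: 3 H each → 6
  2 × C: no H
  1 × Br: no H
  1 × O: 1 H
  Total hydrogens = 21.
Molecular formula: C13H21BrO

C13H21BrO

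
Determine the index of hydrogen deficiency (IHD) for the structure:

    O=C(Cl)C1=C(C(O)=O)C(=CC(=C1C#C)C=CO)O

9

Molecular formula from the SMILES: C12H7ClO5.
DoU = (2C + 2 + N − H − X)/2 = (2·12 + 2 + 0 − 7 − 1)/2 = 18/2 = 9.
(Structurally: 1 ring(s) + 8 π bond(s) = 9.)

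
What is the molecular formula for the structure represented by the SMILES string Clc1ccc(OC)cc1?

Heavy atoms from the SMILES: 7 C, 1 Cl, 1 O.
Implicit hydrogens by atom environment:
  4 × C (aromatic): 1 H each → 4
  2 × C (aromatic): no H
  1 × C: 3 H
  1 × Cl: no H
  1 × O: no H
  Total hydrogens = 7.
Molecular formula: C7H7ClO

C7H7ClO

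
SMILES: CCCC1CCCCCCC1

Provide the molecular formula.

C11H22

Heavy atoms from the SMILES: 11 C.
Implicit hydrogens by atom environment:
  9 × C: 2 H each → 18
  1 × C: 3 H
  1 × C: 1 H
  Total hydrogens = 22.
Molecular formula: C11H22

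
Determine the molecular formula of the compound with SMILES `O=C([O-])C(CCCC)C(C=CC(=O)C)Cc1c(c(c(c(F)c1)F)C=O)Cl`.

C19H20ClF2O4-

Heavy atoms from the SMILES: 19 C, 1 Cl, 2 F, 4 O.
Implicit hydrogens by atom environment:
  5 × C: 1 H each → 5
  5 × C (aromatic): no H
  4 × C: 2 H each → 8
  3 × O: no H
  2 × C: 3 H each → 6
  2 × C: no H
  2 × F: no H
  1 × C (aromatic): 1 H
  1 × Cl: no H
  1 × O (charge -1): no H
  Total hydrogens = 20.
Net charge -1.
Molecular formula: C19H20ClF2O4-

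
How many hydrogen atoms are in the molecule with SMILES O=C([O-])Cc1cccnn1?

Hydrogens are implicit in SMILES; fill each atom to its normal valence:
  3 × C (aromatic): 1 H each → 3
  2 × N (aromatic): no H
  1 × C: 2 H
  1 × C (aromatic): no H
  1 × C: no H
  1 × O: no H
  1 × O (charge -1): no H
  Total hydrogens = 5.

5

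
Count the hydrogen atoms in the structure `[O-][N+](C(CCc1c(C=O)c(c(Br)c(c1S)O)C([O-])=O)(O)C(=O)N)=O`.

Hydrogens are implicit in SMILES; fill each atom to its normal valence:
  6 × C (aromatic): no H
  4 × O: no H
  3 × C: no H
  2 × C: 2 H each → 4
  2 × O: 1 H each → 2
  2 × O (charge -1): no H
  1 × Br: no H
  1 × C: 1 H
  1 × N: 2 H
  1 × N (charge +1): no H
  1 × S: 1 H
  Total hydrogens = 10.

10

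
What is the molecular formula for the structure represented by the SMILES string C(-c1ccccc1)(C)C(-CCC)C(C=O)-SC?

Heavy atoms from the SMILES: 15 C, 1 O, 1 S.
Implicit hydrogens by atom environment:
  5 × C (aromatic): 1 H each → 5
  4 × C: 1 H each → 4
  3 × C: 3 H each → 9
  2 × C: 2 H each → 4
  1 × C (aromatic): no H
  1 × O: no H
  1 × S: no H
  Total hydrogens = 22.
Molecular formula: C15H22OS

C15H22OS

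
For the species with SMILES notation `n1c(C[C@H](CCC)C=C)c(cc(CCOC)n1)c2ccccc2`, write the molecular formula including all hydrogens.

C20H26N2O

Heavy atoms from the SMILES: 20 C, 2 N, 1 O.
Implicit hydrogens by atom environment:
  6 × C: 2 H each → 12
  6 × C (aromatic): 1 H each → 6
  4 × C (aromatic): no H
  2 × C: 3 H each → 6
  2 × C: 1 H each → 2
  2 × N (aromatic): no H
  1 × O: no H
  Total hydrogens = 26.
Molecular formula: C20H26N2O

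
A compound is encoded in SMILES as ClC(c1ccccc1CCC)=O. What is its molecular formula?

Heavy atoms from the SMILES: 10 C, 1 Cl, 1 O.
Implicit hydrogens by atom environment:
  4 × C (aromatic): 1 H each → 4
  2 × C: 2 H each → 4
  2 × C (aromatic): no H
  1 × C: 3 H
  1 × C: no H
  1 × Cl: no H
  1 × O: no H
  Total hydrogens = 11.
Molecular formula: C10H11ClO

C10H11ClO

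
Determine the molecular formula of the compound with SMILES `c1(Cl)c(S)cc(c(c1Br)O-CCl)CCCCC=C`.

Heavy atoms from the SMILES: 1 Br, 13 C, 2 Cl, 1 O, 1 S.
Implicit hydrogens by atom environment:
  6 × C: 2 H each → 12
  5 × C (aromatic): no H
  2 × Cl: no H
  1 × Br: no H
  1 × C (aromatic): 1 H
  1 × C: 1 H
  1 × O: no H
  1 × S: 1 H
  Total hydrogens = 15.
Molecular formula: C13H15BrCl2OS

C13H15BrCl2OS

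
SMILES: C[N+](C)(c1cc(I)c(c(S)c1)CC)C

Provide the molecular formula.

Heavy atoms from the SMILES: 11 C, 1 I, 1 N, 1 S.
Implicit hydrogens by atom environment:
  4 × C: 3 H each → 12
  4 × C (aromatic): no H
  2 × C (aromatic): 1 H each → 2
  1 × C: 2 H
  1 × I: no H
  1 × N (charge +1): no H
  1 × S: 1 H
  Total hydrogens = 17.
Net charge +1.
Molecular formula: C11H17INS+

C11H17INS+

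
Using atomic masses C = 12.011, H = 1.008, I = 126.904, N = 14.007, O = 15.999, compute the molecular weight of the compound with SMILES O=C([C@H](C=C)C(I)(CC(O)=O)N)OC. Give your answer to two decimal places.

Molecular formula: C8H12INO4.
M = 8×12.011 + 12×1.008 + 1×126.904 + 1×14.007 + 4×15.999 = 313.09 g/mol.

313.09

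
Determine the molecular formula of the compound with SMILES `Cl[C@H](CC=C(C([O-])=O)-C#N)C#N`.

C7H4ClN2O2-

Heavy atoms from the SMILES: 7 C, 1 Cl, 2 N, 2 O.
Implicit hydrogens by atom environment:
  4 × C: no H
  2 × C: 1 H each → 2
  2 × N: no H
  1 × C: 2 H
  1 × Cl: no H
  1 × O: no H
  1 × O (charge -1): no H
  Total hydrogens = 4.
Net charge -1.
Molecular formula: C7H4ClN2O2-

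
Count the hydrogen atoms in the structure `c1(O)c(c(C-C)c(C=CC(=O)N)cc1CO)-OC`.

17

Hydrogens are implicit in SMILES; fill each atom to its normal valence:
  5 × C (aromatic): no H
  2 × C: 3 H each → 6
  2 × C: 2 H each → 4
  2 × C: 1 H each → 2
  2 × O: 1 H each → 2
  2 × O: no H
  1 × C (aromatic): 1 H
  1 × C: no H
  1 × N: 2 H
  Total hydrogens = 17.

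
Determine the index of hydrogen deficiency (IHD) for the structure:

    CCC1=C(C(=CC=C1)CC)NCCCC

Molecular formula from the SMILES: C14H23N.
DoU = (2C + 2 + N − H − X)/2 = (2·14 + 2 + 1 − 23 − 0)/2 = 8/2 = 4.
(Structurally: 1 ring(s) + 3 π bond(s) = 4.)

4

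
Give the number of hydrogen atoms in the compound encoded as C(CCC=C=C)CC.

14

Hydrogens are implicit in SMILES; fill each atom to its normal valence:
  5 × C: 2 H each → 10
  1 × C: 3 H
  1 × C: 1 H
  1 × C: no H
  Total hydrogens = 14.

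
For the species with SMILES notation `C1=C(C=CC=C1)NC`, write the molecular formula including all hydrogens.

Heavy atoms from the SMILES: 7 C, 1 N.
Implicit hydrogens by atom environment:
  5 × C (aromatic): 1 H each → 5
  1 × C: 3 H
  1 × C (aromatic): no H
  1 × N: 1 H
  Total hydrogens = 9.
Molecular formula: C7H9N

C7H9N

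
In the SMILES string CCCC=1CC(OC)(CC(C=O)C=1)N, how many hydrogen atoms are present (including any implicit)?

19

Hydrogens are implicit in SMILES; fill each atom to its normal valence:
  4 × C: 2 H each → 8
  3 × C: 1 H each → 3
  2 × C: 3 H each → 6
  2 × C: no H
  2 × O: no H
  1 × N: 2 H
  Total hydrogens = 19.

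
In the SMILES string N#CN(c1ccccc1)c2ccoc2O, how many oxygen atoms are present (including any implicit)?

2

The symbol for oxygen appears 2 times in the SMILES.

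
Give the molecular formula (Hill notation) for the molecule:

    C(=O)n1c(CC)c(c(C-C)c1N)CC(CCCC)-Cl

C15H25ClN2O

Heavy atoms from the SMILES: 15 C, 1 Cl, 2 N, 1 O.
Implicit hydrogens by atom environment:
  6 × C: 2 H each → 12
  4 × C (aromatic): no H
  3 × C: 3 H each → 9
  2 × C: 1 H each → 2
  1 × Cl: no H
  1 × N: 2 H
  1 × N (aromatic): no H
  1 × O: no H
  Total hydrogens = 25.
Molecular formula: C15H25ClN2O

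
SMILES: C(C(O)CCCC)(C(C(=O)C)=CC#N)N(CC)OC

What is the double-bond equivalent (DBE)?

4

Molecular formula from the SMILES: C14H24N2O3.
DoU = (2C + 2 + N − H − X)/2 = (2·14 + 2 + 2 − 24 − 0)/2 = 8/2 = 4.
(Structurally: 0 ring(s) + 4 π bond(s) = 4.)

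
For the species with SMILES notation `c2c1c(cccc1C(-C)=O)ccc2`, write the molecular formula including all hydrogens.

Heavy atoms from the SMILES: 12 C, 1 O.
Implicit hydrogens by atom environment:
  7 × C (aromatic): 1 H each → 7
  3 × C (aromatic): no H
  1 × C: 3 H
  1 × C: no H
  1 × O: no H
  Total hydrogens = 10.
Molecular formula: C12H10O

C12H10O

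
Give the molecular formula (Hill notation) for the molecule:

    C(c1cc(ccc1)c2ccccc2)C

Heavy atoms from the SMILES: 14 C.
Implicit hydrogens by atom environment:
  9 × C (aromatic): 1 H each → 9
  3 × C (aromatic): no H
  1 × C: 3 H
  1 × C: 2 H
  Total hydrogens = 14.
Molecular formula: C14H14

C14H14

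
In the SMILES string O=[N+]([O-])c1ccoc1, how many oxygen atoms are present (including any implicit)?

The symbol for oxygen appears 3 times in the SMILES.

3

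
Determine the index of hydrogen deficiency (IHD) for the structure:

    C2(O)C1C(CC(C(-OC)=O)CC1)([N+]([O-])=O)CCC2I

4

Molecular formula from the SMILES: C12H18INO5.
DoU = (2C + 2 + N − H − X)/2 = (2·12 + 2 + 1 − 18 − 1)/2 = 8/2 = 4.
(Structurally: 2 ring(s) + 2 π bond(s) = 4.)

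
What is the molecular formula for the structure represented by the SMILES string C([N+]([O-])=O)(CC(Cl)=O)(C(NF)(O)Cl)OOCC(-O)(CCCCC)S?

C11H19Cl2FN2O7S

Heavy atoms from the SMILES: 11 C, 2 Cl, 1 F, 2 N, 7 O, 1 S.
Implicit hydrogens by atom environment:
  6 × C: 2 H each → 12
  4 × C: no H
  4 × O: no H
  2 × Cl: no H
  2 × O: 1 H each → 2
  1 × C: 3 H
  1 × F: no H
  1 × N: 1 H
  1 × N (charge +1): no H
  1 × O (charge -1): no H
  1 × S: 1 H
  Total hydrogens = 19.
Molecular formula: C11H19Cl2FN2O7S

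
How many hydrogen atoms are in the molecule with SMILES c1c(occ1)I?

Hydrogens are implicit in SMILES; fill each atom to its normal valence:
  3 × C (aromatic): 1 H each → 3
  1 × C (aromatic): no H
  1 × I: no H
  1 × O (aromatic): no H
  Total hydrogens = 3.

3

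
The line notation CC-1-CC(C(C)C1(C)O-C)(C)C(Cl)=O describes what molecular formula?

C11H19ClO2

Heavy atoms from the SMILES: 11 C, 1 Cl, 2 O.
Implicit hydrogens by atom environment:
  5 × C: 3 H each → 15
  3 × C: no H
  2 × C: 1 H each → 2
  2 × O: no H
  1 × C: 2 H
  1 × Cl: no H
  Total hydrogens = 19.
Molecular formula: C11H19ClO2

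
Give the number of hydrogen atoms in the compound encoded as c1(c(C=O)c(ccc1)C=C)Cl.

7

Hydrogens are implicit in SMILES; fill each atom to its normal valence:
  3 × C (aromatic): 1 H each → 3
  3 × C (aromatic): no H
  2 × C: 1 H each → 2
  1 × C: 2 H
  1 × Cl: no H
  1 × O: no H
  Total hydrogens = 7.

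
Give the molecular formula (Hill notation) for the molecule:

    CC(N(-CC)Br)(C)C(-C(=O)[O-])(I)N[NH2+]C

Heavy atoms from the SMILES: 1 Br, 8 C, 1 I, 3 N, 2 O.
Implicit hydrogens by atom environment:
  4 × C: 3 H each → 12
  3 × C: no H
  1 × Br: no H
  1 × C: 2 H
  1 × I: no H
  1 × N (charge +1): 2 H
  1 × N: 1 H
  1 × N: no H
  1 × O: no H
  1 × O (charge -1): no H
  Total hydrogens = 17.
Molecular formula: C8H17BrIN3O2

C8H17BrIN3O2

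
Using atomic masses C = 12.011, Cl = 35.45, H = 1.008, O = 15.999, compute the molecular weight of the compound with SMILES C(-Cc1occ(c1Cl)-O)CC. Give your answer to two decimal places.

Molecular formula: C8H11ClO2.
M = 8×12.011 + 1×35.45 + 11×1.008 + 2×15.999 = 174.62 g/mol.

174.62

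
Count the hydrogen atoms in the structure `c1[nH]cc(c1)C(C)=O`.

Hydrogens are implicit in SMILES; fill each atom to its normal valence:
  3 × C (aromatic): 1 H each → 3
  1 × C: 3 H
  1 × C (aromatic): no H
  1 × C: no H
  1 × N (aromatic): 1 H
  1 × O: no H
  Total hydrogens = 7.

7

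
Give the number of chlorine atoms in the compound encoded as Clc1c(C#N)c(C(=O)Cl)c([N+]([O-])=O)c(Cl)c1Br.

The symbol for chlorine appears 3 times in the SMILES.

3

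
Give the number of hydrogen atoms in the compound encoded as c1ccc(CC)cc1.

10

Hydrogens are implicit in SMILES; fill each atom to its normal valence:
  5 × C (aromatic): 1 H each → 5
  1 × C: 3 H
  1 × C: 2 H
  1 × C (aromatic): no H
  Total hydrogens = 10.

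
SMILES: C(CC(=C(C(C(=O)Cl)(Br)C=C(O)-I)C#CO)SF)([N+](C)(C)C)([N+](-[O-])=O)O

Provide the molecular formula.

Heavy atoms from the SMILES: 1 Br, 13 C, 1 Cl, 1 F, 1 I, 2 N, 6 O, 1 S.
Implicit hydrogens by atom environment:
  8 × C: no H
  3 × C: 3 H each → 9
  3 × O: 1 H each → 3
  2 × N (charge +1): no H
  2 × O: no H
  1 × Br: no H
  1 × C: 2 H
  1 × C: 1 H
  1 × Cl: no H
  1 × F: no H
  1 × I: no H
  1 × O (charge -1): no H
  1 × S: no H
  Total hydrogens = 15.
Net charge +1.
Molecular formula: C13H15BrClFIN2O6S+

C13H15BrClFIN2O6S+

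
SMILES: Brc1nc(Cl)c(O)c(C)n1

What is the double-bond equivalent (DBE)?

Molecular formula from the SMILES: C5H4BrClN2O.
DoU = (2C + 2 + N − H − X)/2 = (2·5 + 2 + 2 − 4 − 2)/2 = 8/2 = 4.
(Structurally: 1 ring(s) + 3 π bond(s) = 4.)

4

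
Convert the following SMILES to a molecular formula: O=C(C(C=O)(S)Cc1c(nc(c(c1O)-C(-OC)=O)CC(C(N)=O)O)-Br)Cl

C14H14BrClN2O7S

Heavy atoms from the SMILES: 1 Br, 14 C, 1 Cl, 2 N, 7 O, 1 S.
Implicit hydrogens by atom environment:
  5 × C (aromatic): no H
  5 × O: no H
  4 × C: no H
  2 × C: 2 H each → 4
  2 × C: 1 H each → 2
  2 × O: 1 H each → 2
  1 × Br: no H
  1 × C: 3 H
  1 × Cl: no H
  1 × N: 2 H
  1 × N (aromatic): no H
  1 × S: 1 H
  Total hydrogens = 14.
Molecular formula: C14H14BrClN2O7S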